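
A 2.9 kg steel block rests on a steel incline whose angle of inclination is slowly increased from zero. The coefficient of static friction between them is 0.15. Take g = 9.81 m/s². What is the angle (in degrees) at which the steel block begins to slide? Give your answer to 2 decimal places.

8.53°

At the threshold of sliding, static friction is at its maximum μ_s N and exactly balances the weight component along the incline: mg sin θ = μ_s mg cos θ.
Hence tan θ = μ_s = 0.15, so θ = arctan(0.15) = 8.5308°.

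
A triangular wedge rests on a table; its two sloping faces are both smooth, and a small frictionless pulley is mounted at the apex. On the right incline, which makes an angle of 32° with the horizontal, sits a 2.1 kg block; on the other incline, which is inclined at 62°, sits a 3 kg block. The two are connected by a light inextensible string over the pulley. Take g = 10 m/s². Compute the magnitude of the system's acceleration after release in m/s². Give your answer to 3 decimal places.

3.012 m/s²

Resolve each weight along its own incline: the 2.1 kg mass has component 2.1 × 10 × sin 32° = 11.128 N down its slope, and the 3 kg mass has 3 × 10 × sin 62° = 26.488 N down its slope.
The 3 kg side's 26.488 N exceeds the other side's 11.128 N, so that mass slides down and the 2.1 kg mass slides up. Taking that direction as positive, Newton's second law for the whole system gives 26.488 − 11.128 = (2.1 + 3) a, so a = 15.360 / 5.1 = 3.0118 m/s².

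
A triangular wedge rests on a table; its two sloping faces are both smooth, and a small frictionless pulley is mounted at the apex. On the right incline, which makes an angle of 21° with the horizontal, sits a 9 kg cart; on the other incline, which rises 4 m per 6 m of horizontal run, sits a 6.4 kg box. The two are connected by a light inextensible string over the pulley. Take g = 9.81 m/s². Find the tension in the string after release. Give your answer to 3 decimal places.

Resolve each weight along its own incline: the 9 kg mass has component 9 × 9.81 × sin 21° = 31.640 N down its slope, and the 6.4 kg mass has 6.4 × 9.81 × sin 33.69° = 34.826 N down its slope.
The 6.4 kg side's 34.826 N exceeds the other side's 31.640 N, so that mass slides down and the 9 kg mass slides up. Taking that direction as positive, Newton's second law for the whole system gives 34.826 − 31.640 = (9 + 6.4) a, so a = 3.186 / 15.4 = 0.2069 m/s².
For the 9 kg mass (up-slope positive): T − 31.640 = 9 × 0.2069, so T = 33.502 N.

33.502 N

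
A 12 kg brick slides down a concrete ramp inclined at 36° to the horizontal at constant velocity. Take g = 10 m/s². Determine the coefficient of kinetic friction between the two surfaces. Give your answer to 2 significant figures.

At constant velocity the net force along the incline is zero: mg sin 36° = μ mg cos 36°.
So μ = tan 36° = 0.5878 / 0.8090 = 0.7266.

0.73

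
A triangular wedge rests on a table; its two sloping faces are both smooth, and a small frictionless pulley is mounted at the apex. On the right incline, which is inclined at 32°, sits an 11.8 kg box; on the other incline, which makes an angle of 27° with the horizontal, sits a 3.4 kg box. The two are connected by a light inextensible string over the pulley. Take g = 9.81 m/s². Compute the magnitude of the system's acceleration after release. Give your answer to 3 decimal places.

3.039 m/s²

Resolve each weight along its own incline: the 11.8 kg mass has component 11.8 × 9.81 × sin 32° = 61.342 N down its slope, and the 3.4 kg mass has 3.4 × 9.81 × sin 27° = 15.142 N down its slope.
The 11.8 kg side's 61.342 N exceeds the other side's 15.142 N, so that mass slides down and the 3.4 kg mass slides up. Taking that direction as positive, Newton's second law for the whole system gives 61.342 − 15.142 = (11.8 + 3.4) a, so a = 46.200 / 15.2 = 3.0395 m/s².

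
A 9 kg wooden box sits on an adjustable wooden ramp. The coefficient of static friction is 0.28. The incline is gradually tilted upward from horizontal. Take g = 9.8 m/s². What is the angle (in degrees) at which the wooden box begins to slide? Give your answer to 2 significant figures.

16°

At the threshold of sliding, static friction is at its maximum μ_s N and exactly balances the weight component along the incline: mg sin θ = μ_s mg cos θ.
Hence tan θ = μ_s = 0.28, so θ = arctan(0.28) = 15.6422°.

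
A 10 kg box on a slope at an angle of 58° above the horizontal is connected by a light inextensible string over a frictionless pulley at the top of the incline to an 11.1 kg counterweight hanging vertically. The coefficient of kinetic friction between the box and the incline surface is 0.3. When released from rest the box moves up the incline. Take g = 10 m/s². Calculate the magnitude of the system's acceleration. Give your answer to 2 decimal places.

For the box on the incline: the weight component along the slope is m₁g sin 58° = 10 × 10 × 0.8480 = 84.800 N and the normal force is N = m₁g cos 58° = 52.992 N.
Kinetic friction opposes the box's motion up the incline: f = μN = 0.3 × 52.992 = 15.898 N acting down the slope.
Newton's second law for the box (up-slope positive): T − 84.800 − 15.898 = 10 a. For the hanging counterweight (downward positive): 11.1 × 10 − T = 11.1 a.
Adding the two equations eliminates T: 10.302 = 21.1 a, so a = 0.4882 m/s².

0.49 m/s²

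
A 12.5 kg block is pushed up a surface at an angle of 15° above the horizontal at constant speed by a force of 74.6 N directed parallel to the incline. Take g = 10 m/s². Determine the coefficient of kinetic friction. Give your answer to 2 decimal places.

0.35

At constant speed ΣF = 0 along the incline. The applied 74.6 N acts up the slope; the weight component mg sin 15° = 32.352 N and kinetic friction μN both act down the slope.
So 74.6 = 32.352 + μ × 120.741, giving μ = (74.6 − 32.352) / 120.741 = 0.3499.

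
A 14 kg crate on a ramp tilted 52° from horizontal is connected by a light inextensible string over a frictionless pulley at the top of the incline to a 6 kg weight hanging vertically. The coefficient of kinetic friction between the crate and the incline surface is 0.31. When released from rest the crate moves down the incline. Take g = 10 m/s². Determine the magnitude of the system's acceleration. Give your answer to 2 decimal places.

1.18 m/s²

For the crate on the incline: the weight component along the slope is m₁g sin 52° = 14 × 10 × 0.7880 = 110.320 N and the normal force is N = m₁g cos 52° = 86.193 N.
Kinetic friction opposes the crate's motion down the incline: f = μN = 0.31 × 86.193 = 26.720 N acting up the slope.
Newton's second law for the crate (down-slope positive): 110.320 − 26.720 − T = 14 a. For the hanging weight (upward positive): T − 6 × 10 = 6 a.
Adding the two equations eliminates T: 23.600 = 20 a, so a = 1.1800 m/s².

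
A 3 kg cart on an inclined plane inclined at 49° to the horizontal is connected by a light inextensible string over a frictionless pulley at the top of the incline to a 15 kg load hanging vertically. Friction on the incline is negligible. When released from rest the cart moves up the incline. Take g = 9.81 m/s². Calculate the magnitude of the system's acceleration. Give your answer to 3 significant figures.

For the cart on the incline: the weight component along the slope is m₁g sin 49° = 3 × 9.81 × 0.7547 = 22.211 N and the normal force is N = m₁g cos 49° = 19.308 N.
Newton's second law for the cart (up-slope positive): T − 22.211 = 3 a. For the hanging load (downward positive): 15 × 9.81 − T = 15 a.
Adding the two equations eliminates T: 124.939 = 18 a, so a = 6.9411 m/s².

6.94 m/s²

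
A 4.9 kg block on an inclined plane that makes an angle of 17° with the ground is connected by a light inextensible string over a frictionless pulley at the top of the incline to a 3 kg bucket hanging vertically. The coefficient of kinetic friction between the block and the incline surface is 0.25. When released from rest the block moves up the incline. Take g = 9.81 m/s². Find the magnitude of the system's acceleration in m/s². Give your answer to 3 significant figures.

For the block on the incline: the weight component along the slope is m₁g sin 17° = 4.9 × 9.81 × 0.2924 = 14.055 N and the normal force is N = m₁g cos 17° = 45.969 N.
Kinetic friction opposes the block's motion up the incline: f = μN = 0.25 × 45.969 = 11.492 N acting down the slope.
Newton's second law for the block (up-slope positive): T − 14.055 − 11.492 = 4.9 a. For the hanging bucket (downward positive): 3 × 9.81 − T = 3 a.
Adding the two equations eliminates T: 3.883 = 7.9 a, so a = 0.4915 m/s².

0.492 m/s²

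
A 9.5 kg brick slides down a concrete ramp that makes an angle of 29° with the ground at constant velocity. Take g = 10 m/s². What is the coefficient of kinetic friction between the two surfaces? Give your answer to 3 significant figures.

0.554

At constant velocity the net force along the incline is zero: mg sin 29° = μ mg cos 29°.
So μ = tan 29° = 0.4848 / 0.8746 = 0.5543.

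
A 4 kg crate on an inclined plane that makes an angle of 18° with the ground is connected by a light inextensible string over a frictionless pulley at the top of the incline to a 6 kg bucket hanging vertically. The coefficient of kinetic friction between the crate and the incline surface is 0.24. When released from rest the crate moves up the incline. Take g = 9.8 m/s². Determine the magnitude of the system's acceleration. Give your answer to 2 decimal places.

3.77 m/s²

For the crate on the incline: the weight component along the slope is m₁g sin 18° = 4 × 9.8 × 0.3090 = 12.113 N and the normal force is N = m₁g cos 18° = 37.281 N.
Kinetic friction opposes the crate's motion up the incline: f = μN = 0.24 × 37.281 = 8.947 N acting down the slope.
Newton's second law for the crate (up-slope positive): T − 12.113 − 8.947 = 4 a. For the hanging bucket (downward positive): 6 × 9.8 − T = 6 a.
Adding the two equations eliminates T: 37.740 = 10 a, so a = 3.7740 m/s².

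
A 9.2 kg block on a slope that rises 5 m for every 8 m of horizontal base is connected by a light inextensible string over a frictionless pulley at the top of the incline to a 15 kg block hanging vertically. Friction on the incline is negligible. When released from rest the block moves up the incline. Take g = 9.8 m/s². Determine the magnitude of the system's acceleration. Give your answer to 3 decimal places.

4.100 m/s²

For the block on the incline: the weight component along the slope is m₁g sin 32.01° = 9.2 × 9.8 × 0.5300 = 47.785 N and the normal force is N = m₁g cos 32.01° = 76.456 N.
Newton's second law for the block (up-slope positive): T − 47.785 = 9.2 a. For the hanging block (downward positive): 15 × 9.8 − T = 15 a.
Adding the two equations eliminates T: 99.215 = 24.2 a, so a = 4.0998 m/s².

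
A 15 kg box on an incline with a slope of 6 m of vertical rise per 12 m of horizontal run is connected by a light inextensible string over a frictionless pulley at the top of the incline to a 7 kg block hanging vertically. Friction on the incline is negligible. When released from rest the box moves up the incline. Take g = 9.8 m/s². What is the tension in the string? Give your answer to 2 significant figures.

68 N

For the box on the incline: the weight component along the slope is m₁g sin 26.57° = 15 × 9.8 × 0.4472 = 65.738 N and the normal force is N = m₁g cos 26.57° = 131.481 N.
Newton's second law for the box (up-slope positive): T − 65.738 = 15 a. For the hanging block (downward positive): 7 × 9.8 − T = 7 a.
Adding the two equations eliminates T: 2.862 = 22 a, so a = 0.1301 m/s².
Then from the hanging block's equation, T = 7 × (9.8 − 0.1301) = 67.689 N.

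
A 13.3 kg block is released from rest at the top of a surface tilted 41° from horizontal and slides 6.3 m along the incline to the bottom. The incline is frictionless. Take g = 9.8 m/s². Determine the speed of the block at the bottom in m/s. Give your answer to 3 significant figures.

The weight component along the incline is mg sin 41° = 85.511 N and the normal force is N = mg cos 41° = 98.369 N.
With no friction, a = g sin 41° = 6.4294 m/s².
Starting from rest over a distance of 6.3 m, v² = 2aL = 2 × 6.4294 × 6.3 = 81.0104, so v = 9.0006 m/s.

9.00 m/s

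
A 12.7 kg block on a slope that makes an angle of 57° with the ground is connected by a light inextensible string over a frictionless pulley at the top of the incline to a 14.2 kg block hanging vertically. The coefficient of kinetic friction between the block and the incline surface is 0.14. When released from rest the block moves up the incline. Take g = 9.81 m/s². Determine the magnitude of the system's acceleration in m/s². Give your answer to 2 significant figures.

0.94 m/s²

For the block on the incline: the weight component along the slope is m₁g sin 57° = 12.7 × 9.81 × 0.8387 = 104.491 N and the normal force is N = m₁g cos 57° = 67.855 N.
Kinetic friction opposes the block's motion up the incline: f = μN = 0.14 × 67.855 = 9.500 N acting down the slope.
Newton's second law for the block (up-slope positive): T − 104.491 − 9.500 = 12.7 a. For the hanging block (downward positive): 14.2 × 9.81 − T = 14.2 a.
Adding the two equations eliminates T: 25.311 = 26.9 a, so a = 0.9409 m/s².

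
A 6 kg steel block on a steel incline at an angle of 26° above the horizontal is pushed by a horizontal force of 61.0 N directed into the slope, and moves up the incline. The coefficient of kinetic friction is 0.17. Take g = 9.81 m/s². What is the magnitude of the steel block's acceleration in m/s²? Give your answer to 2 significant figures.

The horizontal push has components F cos 26° = 61.0 × 0.8988 = 54.827 N up the incline and F sin 26° = 61.0 × 0.4384 = 26.742 N pressing into the surface.
The normal force is therefore N = mg cos 26° + F sin 26° = 52.903 + 26.742 = 79.645 N, and kinetic friction down the slope is μN = 0.17 × 79.645 = 13.540 N.
Along the incline: F cos 26° − mg sin 26° − μN = ma, so 54.827 − 25.804 − 13.540 = 6 a, giving a = 2.5805 m/s².

2.6 m/s²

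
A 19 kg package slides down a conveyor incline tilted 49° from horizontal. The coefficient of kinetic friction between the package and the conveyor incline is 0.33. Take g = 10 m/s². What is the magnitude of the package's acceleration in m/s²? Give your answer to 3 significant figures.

5.38 m/s²

Resolving the weight along the incline: the component pulling the package down the slope is mg sin 49° = 19 × 10 × 0.7547 = 143.393 N, and the normal force is N = mg cos 49° = 19 × 10 × 0.6561 = 124.659 N.
Kinetic friction acts up the slope with magnitude f = μN = 0.33 × 124.659 = 41.137 N.
Net force along the incline is 143.393 − 41.137 = 102.256 N, so a = 102.256 / 19 = 5.3819 m/s².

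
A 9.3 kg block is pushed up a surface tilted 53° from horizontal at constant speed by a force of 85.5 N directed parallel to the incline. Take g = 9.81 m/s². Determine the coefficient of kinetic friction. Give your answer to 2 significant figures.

At constant speed ΣF = 0 along the incline. The applied 85.5 N acts up the slope; the weight component mg sin 53° = 72.862 N and kinetic friction μN both act down the slope.
So 85.5 = 72.862 + μ × 54.905, giving μ = (85.5 − 72.862) / 54.905 = 0.2302.

0.23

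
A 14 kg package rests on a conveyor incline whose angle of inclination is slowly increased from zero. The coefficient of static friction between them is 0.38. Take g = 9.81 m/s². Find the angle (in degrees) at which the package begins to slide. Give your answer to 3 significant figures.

At the threshold of sliding, static friction is at its maximum μ_s N and exactly balances the weight component along the incline: mg sin θ = μ_s mg cos θ.
Hence tan θ = μ_s = 0.38, so θ = arctan(0.38) = 20.8068°.

20.8°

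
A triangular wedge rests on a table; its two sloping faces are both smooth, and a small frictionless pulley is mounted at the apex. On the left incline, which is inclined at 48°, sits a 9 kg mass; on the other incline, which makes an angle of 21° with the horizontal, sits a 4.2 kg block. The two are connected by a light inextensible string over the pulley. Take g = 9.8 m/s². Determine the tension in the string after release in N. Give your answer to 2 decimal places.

Resolve each weight along its own incline: the 9 kg mass has component 9 × 9.8 × sin 48° = 65.545 N down its slope, and the 4.2 kg mass has 4.2 × 9.8 × sin 21° = 14.750 N down its slope.
The 9 kg side's 65.545 N exceeds the other side's 14.750 N, so that mass slides down and the 4.2 kg mass slides up. Taking that direction as positive, Newton's second law for the whole system gives 65.545 − 14.750 = (9 + 4.2) a, so a = 50.795 / 13.2 = 3.8481 m/s².
For the 4.2 kg mass (up-slope positive): T − 14.750 = 4.2 × 3.8481, so T = 30.912 N.

30.91 N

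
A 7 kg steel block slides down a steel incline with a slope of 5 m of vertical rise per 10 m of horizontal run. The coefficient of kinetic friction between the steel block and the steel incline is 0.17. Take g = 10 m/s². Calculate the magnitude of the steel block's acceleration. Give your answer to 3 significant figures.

Resolving the weight along the incline: the component pulling the steel block down the slope is mg sin 26.57° = 7 × 10 × 0.4472 = 31.304 N, and the normal force is N = mg cos 26.57° = 7 × 10 × 0.8944 = 62.608 N.
Kinetic friction acts up the slope with magnitude f = μN = 0.17 × 62.608 = 10.643 N.
Net force along the incline is 31.304 − 10.643 = 20.661 N, so a = 20.661 / 7 = 2.9516 m/s².

2.95 m/s²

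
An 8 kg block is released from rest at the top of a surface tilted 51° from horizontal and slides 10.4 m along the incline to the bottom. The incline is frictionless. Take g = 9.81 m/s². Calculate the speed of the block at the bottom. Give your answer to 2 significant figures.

The weight component along the incline is mg sin 51° = 60.990 N and the normal force is N = mg cos 51° = 49.389 N.
With no friction, a = g sin 51° = 7.6238 m/s².
Starting from rest over a distance of 10.4 m, v² = 2aL = 2 × 7.6238 × 10.4 = 158.5750, so v = 12.5927 m/s.

13 m/s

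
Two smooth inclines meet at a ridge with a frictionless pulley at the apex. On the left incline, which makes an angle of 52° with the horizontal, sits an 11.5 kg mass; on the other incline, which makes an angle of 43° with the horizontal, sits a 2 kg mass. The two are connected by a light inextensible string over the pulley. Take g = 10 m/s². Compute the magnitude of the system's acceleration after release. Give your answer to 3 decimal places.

Resolve each weight along its own incline: the 11.5 kg mass has component 11.5 × 10 × sin 52° = 90.621 N down its slope, and the 2 kg mass has 2 × 10 × sin 43° = 13.640 N down its slope.
The 11.5 kg side's 90.621 N exceeds the other side's 13.640 N, so that mass slides down and the 2 kg mass slides up. Taking that direction as positive, Newton's second law for the whole system gives 90.621 − 13.640 = (11.5 + 2) a, so a = 76.981 / 13.5 = 5.7023 m/s².

5.702 m/s²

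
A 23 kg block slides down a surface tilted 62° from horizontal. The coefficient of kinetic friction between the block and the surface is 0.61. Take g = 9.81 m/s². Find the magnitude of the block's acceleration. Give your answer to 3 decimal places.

Resolving the weight along the incline: the component pulling the block down the slope is mg sin 62° = 23 × 9.81 × 0.8829 = 199.209 N, and the normal force is N = mg cos 62° = 23 × 9.81 × 0.4695 = 105.933 N.
Kinetic friction acts up the slope with magnitude f = μN = 0.61 × 105.933 = 64.619 N.
Net force along the incline is 199.209 − 64.619 = 134.590 N, so a = 134.590 / 23 = 5.8517 m/s².

5.852 m/s²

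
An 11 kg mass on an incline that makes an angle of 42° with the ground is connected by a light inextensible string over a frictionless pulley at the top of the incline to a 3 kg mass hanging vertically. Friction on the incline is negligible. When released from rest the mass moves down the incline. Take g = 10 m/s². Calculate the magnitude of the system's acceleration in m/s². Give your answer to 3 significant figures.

For the mass on the incline: the weight component along the slope is m₁g sin 42° = 11 × 10 × 0.6691 = 73.601 N and the normal force is N = m₁g cos 42° = 81.746 N.
Newton's second law for the mass (down-slope positive): 73.601 − T = 11 a. For the hanging mass (upward positive): T − 3 × 10 = 3 a.
Adding the two equations eliminates T: 43.601 = 14 a, so a = 3.1144 m/s².

3.11 m/s²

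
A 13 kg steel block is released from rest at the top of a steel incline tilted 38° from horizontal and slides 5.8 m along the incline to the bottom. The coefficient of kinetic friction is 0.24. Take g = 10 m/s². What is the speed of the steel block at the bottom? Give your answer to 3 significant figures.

7.03 m/s

The weight component along the incline is mg sin 38° = 80.036 N and the normal force is N = mg cos 38° = 102.441 N.
Friction up the slope is f = μN = 0.24 × 102.441 = 24.586 N, so the net downslope force is 80.036 − 24.586 = 55.450 N and a = 55.450 / 13 = 4.2654 m/s².
Starting from rest over a distance of 5.8 m, v² = 2aL = 2 × 4.2654 × 5.8 = 49.4786, so v = 7.0341 m/s.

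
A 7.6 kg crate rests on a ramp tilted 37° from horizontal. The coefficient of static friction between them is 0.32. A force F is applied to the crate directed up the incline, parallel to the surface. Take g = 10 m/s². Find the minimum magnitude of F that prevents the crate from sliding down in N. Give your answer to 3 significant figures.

The normal force is N = mg cos 37° = 60.696 N. With F at its minimum the crate is on the verge of sliding down, so static friction is at its maximum μ_s N = 0.32 × 60.696 = 19.423 N and acts up the slope.
Equilibrium along the incline: F + μ_s N = mg sin 37°, so F = 45.738 − 19.423 = 26.315 N.

26.3 N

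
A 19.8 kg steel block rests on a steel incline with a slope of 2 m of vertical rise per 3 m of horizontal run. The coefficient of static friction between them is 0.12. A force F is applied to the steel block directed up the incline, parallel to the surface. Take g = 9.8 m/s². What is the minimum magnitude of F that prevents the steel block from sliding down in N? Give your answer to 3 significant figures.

88.3 N

The normal force is N = mg cos 33.69° = 161.451 N. With F at its minimum the steel block is on the verge of sliding down, so static friction is at its maximum μ_s N = 0.12 × 161.451 = 19.374 N and acts up the slope.
Equilibrium along the incline: F + μ_s N = mg sin 33.69°, so F = 107.634 − 19.374 = 88.260 N.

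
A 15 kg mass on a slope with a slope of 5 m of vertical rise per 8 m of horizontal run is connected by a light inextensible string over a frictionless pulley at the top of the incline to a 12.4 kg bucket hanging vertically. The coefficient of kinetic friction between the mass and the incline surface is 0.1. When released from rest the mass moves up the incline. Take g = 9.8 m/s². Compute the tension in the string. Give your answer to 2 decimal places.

For the mass on the incline: the weight component along the slope is m₁g sin 32.01° = 15 × 9.8 × 0.5300 = 77.910 N and the normal force is N = m₁g cos 32.01° = 124.656 N.
Kinetic friction opposes the mass's motion up the incline: f = μN = 0.1 × 124.656 = 12.466 N acting down the slope.
Newton's second law for the mass (up-slope positive): T − 77.910 − 12.466 = 15 a. For the hanging bucket (downward positive): 12.4 × 9.8 − T = 12.4 a.
Adding the two equations eliminates T: 31.144 = 27.4 a, so a = 1.1366 m/s².
Then from the hanging bucket's equation, T = 12.4 × (9.8 − 1.1366) = 107.426 N.

107.43 N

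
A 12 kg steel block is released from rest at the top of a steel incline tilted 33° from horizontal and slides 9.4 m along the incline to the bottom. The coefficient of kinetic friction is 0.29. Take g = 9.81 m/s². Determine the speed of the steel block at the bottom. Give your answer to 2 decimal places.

7.46 m/s

The weight component along the incline is mg sin 33° = 64.115 N and the normal force is N = mg cos 33° = 98.728 N.
Friction up the slope is f = μN = 0.29 × 98.728 = 28.631 N, so the net downslope force is 64.115 − 28.631 = 35.484 N and a = 35.484 / 12 = 2.9570 m/s².
Starting from rest over a distance of 9.4 m, v² = 2aL = 2 × 2.9570 × 9.4 = 55.5916, so v = 7.4560 m/s.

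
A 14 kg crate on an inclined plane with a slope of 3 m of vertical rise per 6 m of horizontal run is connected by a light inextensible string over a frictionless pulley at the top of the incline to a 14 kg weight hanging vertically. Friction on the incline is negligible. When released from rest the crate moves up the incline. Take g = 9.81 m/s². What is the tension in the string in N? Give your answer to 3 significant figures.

99.4 N

For the crate on the incline: the weight component along the slope is m₁g sin 26.57° = 14 × 9.81 × 0.4472 = 61.418 N and the normal force is N = m₁g cos 26.57° = 122.841 N.
Newton's second law for the crate (up-slope positive): T − 61.418 = 14 a. For the hanging weight (downward positive): 14 × 9.81 − T = 14 a.
Adding the two equations eliminates T: 75.922 = 28 a, so a = 2.7115 m/s².
Then from the hanging weight's equation, T = 14 × (9.81 − 2.7115) = 99.379 N.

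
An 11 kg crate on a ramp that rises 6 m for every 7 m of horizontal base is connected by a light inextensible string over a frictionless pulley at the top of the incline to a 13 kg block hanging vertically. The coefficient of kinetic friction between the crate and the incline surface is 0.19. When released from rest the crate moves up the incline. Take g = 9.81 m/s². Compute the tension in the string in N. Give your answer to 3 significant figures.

105 N

For the crate on the incline: the weight component along the slope is m₁g sin 40.60° = 11 × 9.81 × 0.6508 = 70.228 N and the normal force is N = m₁g cos 40.60° = 81.931 N.
Kinetic friction opposes the crate's motion up the incline: f = μN = 0.19 × 81.931 = 15.567 N acting down the slope.
Newton's second law for the crate (up-slope positive): T − 70.228 − 15.567 = 11 a. For the hanging block (downward positive): 13 × 9.81 − T = 13 a.
Adding the two equations eliminates T: 41.735 = 24 a, so a = 1.7390 m/s².
Then from the hanging block's equation, T = 13 × (9.81 − 1.7390) = 104.923 N.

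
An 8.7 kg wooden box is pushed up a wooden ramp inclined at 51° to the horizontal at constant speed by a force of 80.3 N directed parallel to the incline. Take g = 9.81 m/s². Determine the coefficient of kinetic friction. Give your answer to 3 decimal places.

0.260

At constant speed ΣF = 0 along the incline. The applied 80.3 N acts up the slope; the weight component mg sin 51° = 66.327 N and kinetic friction μN both act down the slope.
So 80.3 = 66.327 + μ × 53.711, giving μ = (80.3 − 66.327) / 53.711 = 0.2602.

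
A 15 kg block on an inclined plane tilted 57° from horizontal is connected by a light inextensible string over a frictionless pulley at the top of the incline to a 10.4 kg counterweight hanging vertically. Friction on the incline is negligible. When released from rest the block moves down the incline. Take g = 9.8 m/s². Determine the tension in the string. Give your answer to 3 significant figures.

For the block on the incline: the weight component along the slope is m₁g sin 57° = 15 × 9.8 × 0.8387 = 123.289 N and the normal force is N = m₁g cos 57° = 80.062 N.
Newton's second law for the block (down-slope positive): 123.289 − T = 15 a. For the hanging counterweight (upward positive): T − 10.4 × 9.8 = 10.4 a.
Adding the two equations eliminates T: 21.369 = 25.4 a, so a = 0.8413 m/s².
Then from the hanging counterweight's equation, T = 10.4 × (9.8 + 0.8413) = 110.670 N.

111 N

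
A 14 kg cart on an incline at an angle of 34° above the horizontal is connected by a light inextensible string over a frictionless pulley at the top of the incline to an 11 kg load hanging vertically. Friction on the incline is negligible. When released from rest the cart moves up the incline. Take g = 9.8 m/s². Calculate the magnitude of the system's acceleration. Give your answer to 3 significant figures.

For the cart on the incline: the weight component along the slope is m₁g sin 34° = 14 × 9.8 × 0.5592 = 76.722 N and the normal force is N = m₁g cos 34° = 113.744 N.
Newton's second law for the cart (up-slope positive): T − 76.722 = 14 a. For the hanging load (downward positive): 11 × 9.8 − T = 11 a.
Adding the two equations eliminates T: 31.078 = 25 a, so a = 1.2431 m/s².

1.24 m/s²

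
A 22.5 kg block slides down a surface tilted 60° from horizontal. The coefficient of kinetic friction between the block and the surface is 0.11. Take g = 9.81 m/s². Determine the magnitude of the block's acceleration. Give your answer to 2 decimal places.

Resolving the weight along the incline: the component pulling the block down the slope is mg sin 60° = 22.5 × 9.81 × 0.8660 = 191.148 N, and the normal force is N = mg cos 60° = 22.5 × 9.81 × 0.5000 = 110.363 N.
Kinetic friction acts up the slope with magnitude f = μN = 0.11 × 110.363 = 12.140 N.
Net force along the incline is 191.148 − 12.140 = 179.008 N, so a = 179.008 / 22.5 = 7.9559 m/s².

7.96 m/s²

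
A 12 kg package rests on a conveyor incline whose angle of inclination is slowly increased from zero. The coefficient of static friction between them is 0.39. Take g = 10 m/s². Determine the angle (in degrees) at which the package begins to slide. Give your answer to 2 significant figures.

21°

At the threshold of sliding, static friction is at its maximum μ_s N and exactly balances the weight component along the incline: mg sin θ = μ_s mg cos θ.
Hence tan θ = μ_s = 0.39, so θ = arctan(0.39) = 21.3058°.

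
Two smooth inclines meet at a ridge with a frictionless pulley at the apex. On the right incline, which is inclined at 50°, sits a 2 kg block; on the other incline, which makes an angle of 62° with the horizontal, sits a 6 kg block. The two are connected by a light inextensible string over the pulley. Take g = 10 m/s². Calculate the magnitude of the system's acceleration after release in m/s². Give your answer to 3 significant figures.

4.71 m/s²

Resolve each weight along its own incline: the 2 kg mass has component 2 × 10 × sin 50° = 15.321 N down its slope, and the 6 kg mass has 6 × 10 × sin 62° = 52.977 N down its slope.
The 6 kg side's 52.977 N exceeds the other side's 15.321 N, so that mass slides down and the 2 kg mass slides up. Taking that direction as positive, Newton's second law for the whole system gives 52.977 − 15.321 = (2 + 6) a, so a = 37.656 / 8 = 4.7070 m/s².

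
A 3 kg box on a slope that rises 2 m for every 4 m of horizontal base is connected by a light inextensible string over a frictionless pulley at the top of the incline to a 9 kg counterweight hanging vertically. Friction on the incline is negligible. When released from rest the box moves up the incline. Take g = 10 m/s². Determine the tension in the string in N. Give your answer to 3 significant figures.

For the box on the incline: the weight component along the slope is m₁g sin 26.57° = 3 × 10 × 0.4472 = 13.416 N and the normal force is N = m₁g cos 26.57° = 26.833 N.
Newton's second law for the box (up-slope positive): T − 13.416 = 3 a. For the hanging counterweight (downward positive): 9 × 10 − T = 9 a.
Adding the two equations eliminates T: 76.584 = 12 a, so a = 6.3820 m/s².
Then from the hanging counterweight's equation, T = 9 × (10 − 6.3820) = 32.562 N.

32.6 N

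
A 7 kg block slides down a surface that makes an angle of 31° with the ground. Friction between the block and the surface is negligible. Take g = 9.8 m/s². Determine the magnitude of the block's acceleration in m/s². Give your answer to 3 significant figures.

5.05 m/s²

Resolving the weight along the incline: the component pulling the block down the slope is mg sin 31° = 7 × 9.8 × 0.5150 = 35.329 N, and the normal force is N = mg cos 31° = 7 × 9.8 × 0.8572 = 58.804 N.
With no friction the net force along the incline is 35.329 N, so a = g sin 31° = 35.329 / 7 = 5.0470 m/s².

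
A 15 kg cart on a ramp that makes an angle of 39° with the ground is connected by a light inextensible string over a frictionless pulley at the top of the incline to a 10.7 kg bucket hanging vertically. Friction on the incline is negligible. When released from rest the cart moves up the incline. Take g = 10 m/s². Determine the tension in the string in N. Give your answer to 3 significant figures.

For the cart on the incline: the weight component along the slope is m₁g sin 39° = 15 × 10 × 0.6293 = 94.395 N and the normal force is N = m₁g cos 39° = 116.572 N.
Newton's second law for the cart (up-slope positive): T − 94.395 = 15 a. For the hanging bucket (downward positive): 10.7 × 10 − T = 10.7 a.
Adding the two equations eliminates T: 12.605 = 25.7 a, so a = 0.4905 m/s².
Then from the hanging bucket's equation, T = 10.7 × (10 − 0.4905) = 101.752 N.

102 N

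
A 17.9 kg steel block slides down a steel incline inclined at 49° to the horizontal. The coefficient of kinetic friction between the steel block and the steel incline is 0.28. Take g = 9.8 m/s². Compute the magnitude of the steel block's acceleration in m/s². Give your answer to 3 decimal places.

5.596 m/s²

Resolving the weight along the incline: the component pulling the steel block down the slope is mg sin 49° = 17.9 × 9.8 × 0.7547 = 132.389 N, and the normal force is N = mg cos 49° = 17.9 × 9.8 × 0.6561 = 115.093 N.
Kinetic friction acts up the slope with magnitude f = μN = 0.28 × 115.093 = 32.226 N.
Net force along the incline is 132.389 − 32.226 = 100.163 N, so a = 100.163 / 17.9 = 5.5957 m/s².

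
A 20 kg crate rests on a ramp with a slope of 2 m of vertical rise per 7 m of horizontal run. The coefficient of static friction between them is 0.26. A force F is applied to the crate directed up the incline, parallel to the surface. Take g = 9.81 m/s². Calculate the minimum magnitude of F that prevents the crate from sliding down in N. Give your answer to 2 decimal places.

The normal force is N = mg cos 15.95° = 188.651 N. With F at its minimum the crate is on the verge of sliding down, so static friction is at its maximum μ_s N = 0.26 × 188.651 = 49.049 N and acts up the slope.
Equilibrium along the incline: F + μ_s N = mg sin 15.95°, so F = 53.900 − 49.049 = 4.851 N.

4.85 N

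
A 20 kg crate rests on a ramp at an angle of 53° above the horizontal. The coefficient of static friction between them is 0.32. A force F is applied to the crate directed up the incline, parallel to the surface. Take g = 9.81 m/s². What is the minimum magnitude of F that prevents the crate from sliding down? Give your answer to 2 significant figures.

The normal force is N = mg cos 53° = 118.076 N. With F at its minimum the crate is on the verge of sliding down, so static friction is at its maximum μ_s N = 0.32 × 118.076 = 37.784 N and acts up the slope.
Equilibrium along the incline: F + μ_s N = mg sin 53°, so F = 156.692 − 37.784 = 118.908 N.

120 N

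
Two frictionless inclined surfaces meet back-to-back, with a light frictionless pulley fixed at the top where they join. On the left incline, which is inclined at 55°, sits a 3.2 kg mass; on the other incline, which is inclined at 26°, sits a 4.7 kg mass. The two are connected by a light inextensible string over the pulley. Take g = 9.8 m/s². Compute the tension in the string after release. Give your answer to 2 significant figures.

Resolve each weight along its own incline: the 3.2 kg mass has component 3.2 × 9.8 × sin 55° = 25.689 N down its slope, and the 4.7 kg mass has 4.7 × 9.8 × sin 26° = 20.191 N down its slope.
The 3.2 kg side's 25.689 N exceeds the other side's 20.191 N, so that mass slides down and the 4.7 kg mass slides up. Taking that direction as positive, Newton's second law for the whole system gives 25.689 − 20.191 = (3.2 + 4.7) a, so a = 5.498 / 7.9 = 0.6959 m/s².
For the 4.7 kg mass (up-slope positive): T − 20.191 = 4.7 × 0.6959, so T = 23.462 N.

23 N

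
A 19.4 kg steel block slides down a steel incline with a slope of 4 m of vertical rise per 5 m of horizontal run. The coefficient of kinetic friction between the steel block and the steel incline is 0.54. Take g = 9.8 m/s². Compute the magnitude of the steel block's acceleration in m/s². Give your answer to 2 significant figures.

Resolving the weight along the incline: the component pulling the steel block down the slope is mg sin 38.66° = 19.4 × 9.8 × 0.6247 = 118.768 N, and the normal force is N = mg cos 38.66° = 19.4 × 9.8 × 0.7809 = 148.465 N.
Kinetic friction acts up the slope with magnitude f = μN = 0.54 × 148.465 = 80.171 N.
Net force along the incline is 118.768 − 80.171 = 38.597 N, so a = 38.597 / 19.4 = 1.9895 m/s².

2.0 m/s²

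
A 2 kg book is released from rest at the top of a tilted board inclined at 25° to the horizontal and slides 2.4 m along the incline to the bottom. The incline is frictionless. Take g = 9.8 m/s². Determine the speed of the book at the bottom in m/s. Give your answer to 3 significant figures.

4.46 m/s

The weight component along the incline is mg sin 25° = 8.283 N and the normal force is N = mg cos 25° = 17.764 N.
With no friction, a = g sin 25° = 4.1417 m/s².
Starting from rest over a distance of 2.4 m, v² = 2aL = 2 × 4.1417 × 2.4 = 19.8802, so v = 4.4587 m/s.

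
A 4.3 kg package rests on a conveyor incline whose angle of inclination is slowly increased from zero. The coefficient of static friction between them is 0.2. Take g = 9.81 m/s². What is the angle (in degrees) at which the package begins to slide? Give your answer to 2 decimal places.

11.31°

At the threshold of sliding, static friction is at its maximum μ_s N and exactly balances the weight component along the incline: mg sin θ = μ_s mg cos θ.
Hence tan θ = μ_s = 0.2, so θ = arctan(0.2) = 11.3099°.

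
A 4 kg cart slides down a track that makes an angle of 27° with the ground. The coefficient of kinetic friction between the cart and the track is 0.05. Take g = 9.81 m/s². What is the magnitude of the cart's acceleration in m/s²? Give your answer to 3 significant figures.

4.02 m/s²

Resolving the weight along the incline: the component pulling the cart down the slope is mg sin 27° = 4 × 9.81 × 0.4540 = 17.815 N, and the normal force is N = mg cos 27° = 4 × 9.81 × 0.8910 = 34.963 N.
Kinetic friction acts up the slope with magnitude f = μN = 0.05 × 34.963 = 1.748 N.
Net force along the incline is 17.815 − 1.748 = 16.067 N, so a = 16.067 / 4 = 4.0168 m/s².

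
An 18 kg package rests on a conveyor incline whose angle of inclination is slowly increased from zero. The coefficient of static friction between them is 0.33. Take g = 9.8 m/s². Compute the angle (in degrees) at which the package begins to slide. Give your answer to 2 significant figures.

18°

At the threshold of sliding, static friction is at its maximum μ_s N and exactly balances the weight component along the incline: mg sin θ = μ_s mg cos θ.
Hence tan θ = μ_s = 0.33, so θ = arctan(0.33) = 18.2629°.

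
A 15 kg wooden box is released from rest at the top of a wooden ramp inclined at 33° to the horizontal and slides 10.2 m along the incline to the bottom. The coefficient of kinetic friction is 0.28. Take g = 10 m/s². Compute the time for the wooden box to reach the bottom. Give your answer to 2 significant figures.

2.6 s

The weight component along the incline is mg sin 33° = 81.696 N and the normal force is N = mg cos 33° = 125.801 N.
Friction up the slope is f = μN = 0.28 × 125.801 = 35.224 N, so the net downslope force is 81.696 − 35.224 = 46.472 N and a = 46.472 / 15 = 3.0981 m/s².
Starting from rest, L = ½at², so t = √(2L/a) = √(2 × 10.2 / 3.0981) = 2.5661 s.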